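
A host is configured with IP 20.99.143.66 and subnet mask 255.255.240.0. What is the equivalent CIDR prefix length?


Binary: 11111111.11111111.11110000.00000000
Count leading 1s
Prefix: /20


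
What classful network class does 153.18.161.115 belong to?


First octet: 153
Binary: 10011001
10xxxxxx -> Class B (128-191)
Class B, default mask 255.255.0.0 (/16)


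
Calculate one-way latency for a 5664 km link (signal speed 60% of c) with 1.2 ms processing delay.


Speed = 0.6 * 3e5 km/s = 180000 km/s
Propagation delay = 5664 / 180000 = 0.0315 s = 31.4667 ms
Processing delay = 1.2 ms
Total one-way latency = 32.6667 ms


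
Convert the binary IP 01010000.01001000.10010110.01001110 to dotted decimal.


01010000 = 80
01001000 = 72
10010110 = 150
01001110 = 78
IP: 80.72.150.78


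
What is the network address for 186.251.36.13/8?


IP:   10111010.11111011.00100100.00001101
Mask: 11111111.00000000.00000000.00000000
AND operation:
Net:  10111010.00000000.00000000.00000000
Network: 186.0.0.0/8


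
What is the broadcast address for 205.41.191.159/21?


Network: 205.41.184.0/21
Host bits = 11
Set all host bits to 1:
Broadcast: 205.41.191.255


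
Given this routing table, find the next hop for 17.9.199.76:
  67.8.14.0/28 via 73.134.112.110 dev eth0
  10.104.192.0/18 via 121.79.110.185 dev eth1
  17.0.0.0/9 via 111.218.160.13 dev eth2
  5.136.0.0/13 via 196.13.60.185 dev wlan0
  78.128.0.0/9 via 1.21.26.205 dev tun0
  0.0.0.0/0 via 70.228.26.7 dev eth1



Longest prefix match for 17.9.199.76:
  /28 67.8.14.0: no
  /18 10.104.192.0: no
  /9 17.0.0.0: MATCH
  /13 5.136.0.0: no
  /9 78.128.0.0: no
  /0 0.0.0.0: MATCH
Selected: next-hop 111.218.160.13 via eth2 (matched /9)


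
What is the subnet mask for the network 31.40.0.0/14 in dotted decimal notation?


/14 means 14 network bits, 18 host bits
Binary: 11111111111111000000000000000000
Mask: 255.252.0.0


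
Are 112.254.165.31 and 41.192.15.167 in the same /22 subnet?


Mask: 255.255.252.0
112.254.165.31 AND mask = 112.254.164.0
41.192.15.167 AND mask = 41.192.12.0
No, different subnets (112.254.164.0 vs 41.192.12.0)


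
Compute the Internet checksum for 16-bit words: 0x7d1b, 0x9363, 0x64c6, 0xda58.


Sum all words (with carry folding):
+ 0x7d1b = 0x7d1b
+ 0x9363 = 0x107f
+ 0x64c6 = 0x7545
+ 0xda58 = 0x4f9e
One's complement: ~0x4f9e
Checksum = 0xb061


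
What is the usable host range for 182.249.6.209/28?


Network: 182.249.6.208
Broadcast: 182.249.6.223
First usable = network + 1
Last usable = broadcast - 1
Range: 182.249.6.209 to 182.249.6.222


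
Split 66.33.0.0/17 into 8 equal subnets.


New prefix = 17 + 3 = 20
Each subnet has 4096 addresses
  66.33.0.0/20
  66.33.16.0/20
  66.33.32.0/20
  66.33.48.0/20
  66.33.64.0/20
  66.33.80.0/20
  66.33.96.0/20
  66.33.112.0/20
Subnets: 66.33.0.0/20, 66.33.16.0/20, 66.33.32.0/20, 66.33.48.0/20, 66.33.64.0/20, 66.33.80.0/20, 66.33.96.0/20, 66.33.112.0/20


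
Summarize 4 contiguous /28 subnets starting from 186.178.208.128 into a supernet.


Original prefix: /28
Number of subnets: 4 = 2^2
New prefix = 28 - 2 = 26
Supernet: 186.178.208.128/26


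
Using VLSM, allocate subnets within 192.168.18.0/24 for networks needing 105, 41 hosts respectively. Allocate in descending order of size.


105 hosts -> /25 (126 usable): 192.168.18.0/25
41 hosts -> /26 (62 usable): 192.168.18.128/26
Allocation: 192.168.18.0/25 (105 hosts, 126 usable); 192.168.18.128/26 (41 hosts, 62 usable)


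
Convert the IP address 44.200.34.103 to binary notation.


44 = 00101100
200 = 11001000
34 = 00100010
103 = 01100111
Binary: 00101100.11001000.00100010.01100111


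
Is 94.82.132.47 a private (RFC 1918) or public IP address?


RFC 1918 private ranges:
  10.0.0.0/8 (10.0.0.0 - 10.255.255.255)
  172.16.0.0/12 (172.16.0.0 - 172.31.255.255)
  192.168.0.0/16 (192.168.0.0 - 192.168.255.255)
Public (not in any RFC 1918 range)


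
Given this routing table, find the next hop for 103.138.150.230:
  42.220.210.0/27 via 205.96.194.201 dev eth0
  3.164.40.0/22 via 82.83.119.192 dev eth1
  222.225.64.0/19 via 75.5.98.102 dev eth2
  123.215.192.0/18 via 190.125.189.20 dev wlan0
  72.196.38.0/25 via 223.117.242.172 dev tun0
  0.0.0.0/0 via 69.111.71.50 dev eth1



Longest prefix match for 103.138.150.230:
  /27 42.220.210.0: no
  /22 3.164.40.0: no
  /19 222.225.64.0: no
  /18 123.215.192.0: no
  /25 72.196.38.0: no
  /0 0.0.0.0: MATCH
Selected: next-hop 69.111.71.50 via eth1 (matched /0)


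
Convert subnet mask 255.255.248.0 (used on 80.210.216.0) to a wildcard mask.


Subnet mask: 255.255.248.0
Wildcard = 255.255.255.255 - subnet mask
255 - 255 = 0
255 - 255 = 0
255 - 248 = 7
255 - 0 = 255
Wildcard: 0.0.7.255


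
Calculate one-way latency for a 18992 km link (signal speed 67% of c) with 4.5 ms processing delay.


Speed = 0.67 * 3e5 km/s = 201000 km/s
Propagation delay = 18992 / 201000 = 0.0945 s = 94.4876 ms
Processing delay = 4.5 ms
Total one-way latency = 98.9876 ms


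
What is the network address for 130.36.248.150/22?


IP:   10000010.00100100.11111000.10010110
Mask: 11111111.11111111.11111100.00000000
AND operation:
Net:  10000010.00100100.11111000.00000000
Network: 130.36.248.0/22


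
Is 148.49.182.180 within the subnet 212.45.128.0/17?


Subnet network: 212.45.128.0
Test IP AND mask: 148.49.128.0
No, 148.49.182.180 is not in 212.45.128.0/17


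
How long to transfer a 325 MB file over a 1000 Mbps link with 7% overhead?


Effective throughput = 1000 * (1 - 7/100) = 930.0 Mbps
File size in Mb = 325 * 8 = 2600 Mb
Time = 2600 / 930.0
Time = 2.7957 seconds


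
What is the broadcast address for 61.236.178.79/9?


Network: 61.128.0.0/9
Host bits = 23
Set all host bits to 1:
Broadcast: 61.255.255.255


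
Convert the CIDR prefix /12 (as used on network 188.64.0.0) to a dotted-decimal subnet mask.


/12 means 12 network bits, 20 host bits
Binary: 11111111111100000000000000000000
Mask: 255.240.0.0


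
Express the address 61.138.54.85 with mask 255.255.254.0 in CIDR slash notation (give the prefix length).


Binary: 11111111.11111111.11111110.00000000
Count leading 1s
Prefix: /23


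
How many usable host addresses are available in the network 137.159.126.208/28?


Host bits = 32 - 28 = 4
Total addresses = 2^4 = 16
Usable = total - 2 (network and broadcast)
Usable hosts: 14


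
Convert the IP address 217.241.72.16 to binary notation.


217 = 11011001
241 = 11110001
72 = 01001000
16 = 00010000
Binary: 11011001.11110001.01001000.00010000


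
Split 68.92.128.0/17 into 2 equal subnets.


New prefix = 17 + 1 = 18
Each subnet has 16384 addresses
  68.92.128.0/18
  68.92.192.0/18
Subnets: 68.92.128.0/18, 68.92.192.0/18


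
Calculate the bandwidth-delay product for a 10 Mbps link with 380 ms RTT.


BDP = bandwidth * RTT
= 10 Mbps * 380 ms
= 10 * 1e6 * 380 / 1000 bits
= 3800000 bits
= 475000 bytes
= 463.8672 KB
BDP = 3800000 bits (475000 bytes)


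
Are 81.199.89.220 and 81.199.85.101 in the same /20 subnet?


Mask: 255.255.240.0
81.199.89.220 AND mask = 81.199.80.0
81.199.85.101 AND mask = 81.199.80.0
Yes, same subnet (81.199.80.0)


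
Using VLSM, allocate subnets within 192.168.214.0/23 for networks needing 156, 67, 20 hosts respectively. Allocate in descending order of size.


156 hosts -> /24 (254 usable): 192.168.214.0/24
67 hosts -> /25 (126 usable): 192.168.215.0/25
20 hosts -> /27 (30 usable): 192.168.215.128/27
Allocation: 192.168.214.0/24 (156 hosts, 254 usable); 192.168.215.0/25 (67 hosts, 126 usable); 192.168.215.128/27 (20 hosts, 30 usable)


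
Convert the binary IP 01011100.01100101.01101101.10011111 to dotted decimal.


01011100 = 92
01100101 = 101
01101101 = 109
10011111 = 159
IP: 92.101.109.159


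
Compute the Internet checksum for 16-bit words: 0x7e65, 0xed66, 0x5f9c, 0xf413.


Sum all words (with carry folding):
+ 0x7e65 = 0x7e65
+ 0xed66 = 0x6bcc
+ 0x5f9c = 0xcb68
+ 0xf413 = 0xbf7c
One's complement: ~0xbf7c
Checksum = 0x4083


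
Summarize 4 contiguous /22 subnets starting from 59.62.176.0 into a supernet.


Original prefix: /22
Number of subnets: 4 = 2^2
New prefix = 22 - 2 = 20
Supernet: 59.62.176.0/20


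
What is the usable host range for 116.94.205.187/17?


Network: 116.94.128.0
Broadcast: 116.94.255.255
First usable = network + 1
Last usable = broadcast - 1
Range: 116.94.128.1 to 116.94.255.254


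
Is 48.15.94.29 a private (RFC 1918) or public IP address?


RFC 1918 private ranges:
  10.0.0.0/8 (10.0.0.0 - 10.255.255.255)
  172.16.0.0/12 (172.16.0.0 - 172.31.255.255)
  192.168.0.0/16 (192.168.0.0 - 192.168.255.255)
Public (not in any RFC 1918 range)


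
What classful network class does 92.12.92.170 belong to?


First octet: 92
Binary: 01011100
0xxxxxxx -> Class A (1-126)
Class A, default mask 255.0.0.0 (/8)


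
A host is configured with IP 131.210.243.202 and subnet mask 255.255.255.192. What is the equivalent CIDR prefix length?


Binary: 11111111.11111111.11111111.11000000
Count leading 1s
Prefix: /26


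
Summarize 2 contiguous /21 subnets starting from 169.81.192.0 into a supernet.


Original prefix: /21
Number of subnets: 2 = 2^1
New prefix = 21 - 1 = 20
Supernet: 169.81.192.0/20


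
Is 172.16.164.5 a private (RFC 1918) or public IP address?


RFC 1918 private ranges:
  10.0.0.0/8 (10.0.0.0 - 10.255.255.255)
  172.16.0.0/12 (172.16.0.0 - 172.31.255.255)
  192.168.0.0/16 (192.168.0.0 - 192.168.255.255)
Private (in 172.16.0.0/12)


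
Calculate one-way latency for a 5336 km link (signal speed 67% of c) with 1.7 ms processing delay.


Speed = 0.67 * 3e5 km/s = 201000 km/s
Propagation delay = 5336 / 201000 = 0.0265 s = 26.5473 ms
Processing delay = 1.7 ms
Total one-way latency = 28.2473 ms


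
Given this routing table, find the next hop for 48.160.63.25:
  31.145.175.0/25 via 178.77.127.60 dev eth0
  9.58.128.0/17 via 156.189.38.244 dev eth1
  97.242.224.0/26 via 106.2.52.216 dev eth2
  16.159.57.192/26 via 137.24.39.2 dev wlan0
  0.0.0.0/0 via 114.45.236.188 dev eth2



Longest prefix match for 48.160.63.25:
  /25 31.145.175.0: no
  /17 9.58.128.0: no
  /26 97.242.224.0: no
  /26 16.159.57.192: no
  /0 0.0.0.0: MATCH
Selected: next-hop 114.45.236.188 via eth2 (matched /0)


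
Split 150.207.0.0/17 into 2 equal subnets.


New prefix = 17 + 1 = 18
Each subnet has 16384 addresses
  150.207.0.0/18
  150.207.64.0/18
Subnets: 150.207.0.0/18, 150.207.64.0/18


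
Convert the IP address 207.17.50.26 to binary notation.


207 = 11001111
17 = 00010001
50 = 00110010
26 = 00011010
Binary: 11001111.00010001.00110010.00011010


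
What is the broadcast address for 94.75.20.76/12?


Network: 94.64.0.0/12
Host bits = 20
Set all host bits to 1:
Broadcast: 94.79.255.255


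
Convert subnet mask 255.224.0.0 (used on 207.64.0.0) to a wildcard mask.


Subnet mask: 255.224.0.0
Wildcard = 255.255.255.255 - subnet mask
255 - 255 = 0
255 - 224 = 31
255 - 0 = 255
255 - 0 = 255
Wildcard: 0.31.255.255


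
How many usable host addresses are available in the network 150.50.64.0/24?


Host bits = 32 - 24 = 8
Total addresses = 2^8 = 256
Usable = total - 2 (network and broadcast)
Usable hosts: 254


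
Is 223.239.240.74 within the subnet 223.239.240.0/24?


Subnet network: 223.239.240.0
Test IP AND mask: 223.239.240.0
Yes, 223.239.240.74 is in 223.239.240.0/24


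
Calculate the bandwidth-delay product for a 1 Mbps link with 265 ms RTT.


BDP = bandwidth * RTT
= 1 Mbps * 265 ms
= 1 * 1e6 * 265 / 1000 bits
= 265000 bits
= 33125 bytes
= 32.3486 KB
BDP = 265000 bits (33125 bytes)


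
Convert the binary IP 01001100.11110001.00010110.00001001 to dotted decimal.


01001100 = 76
11110001 = 241
00010110 = 22
00001001 = 9
IP: 76.241.22.9


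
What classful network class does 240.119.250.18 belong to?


First octet: 240
Binary: 11110000
1111xxxx -> Class E (240-255)
Class E (reserved), default mask N/A


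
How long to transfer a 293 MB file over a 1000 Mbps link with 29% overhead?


Effective throughput = 1000 * (1 - 29/100) = 710 Mbps
File size in Mb = 293 * 8 = 2344 Mb
Time = 2344 / 710
Time = 3.3014 seconds


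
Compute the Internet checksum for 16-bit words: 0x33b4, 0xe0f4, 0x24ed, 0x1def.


Sum all words (with carry folding):
+ 0x33b4 = 0x33b4
+ 0xe0f4 = 0x14a9
+ 0x24ed = 0x3996
+ 0x1def = 0x5785
One's complement: ~0x5785
Checksum = 0xa87a


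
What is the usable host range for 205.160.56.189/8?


Network: 205.0.0.0
Broadcast: 205.255.255.255
First usable = network + 1
Last usable = broadcast - 1
Range: 205.0.0.1 to 205.255.255.254


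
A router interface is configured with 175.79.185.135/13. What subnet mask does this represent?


/13 means 13 network bits, 19 host bits
Binary: 11111111111110000000000000000000
Mask: 255.248.0.0


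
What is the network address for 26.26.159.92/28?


IP:   00011010.00011010.10011111.01011100
Mask: 11111111.11111111.11111111.11110000
AND operation:
Net:  00011010.00011010.10011111.01010000
Network: 26.26.159.80/28


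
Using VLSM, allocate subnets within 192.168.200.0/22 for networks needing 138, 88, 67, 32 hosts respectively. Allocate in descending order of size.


138 hosts -> /24 (254 usable): 192.168.200.0/24
88 hosts -> /25 (126 usable): 192.168.201.0/25
67 hosts -> /25 (126 usable): 192.168.201.128/25
32 hosts -> /26 (62 usable): 192.168.202.0/26
Allocation: 192.168.200.0/24 (138 hosts, 254 usable); 192.168.201.0/25 (88 hosts, 126 usable); 192.168.201.128/25 (67 hosts, 126 usable); 192.168.202.0/26 (32 hosts, 62 usable)


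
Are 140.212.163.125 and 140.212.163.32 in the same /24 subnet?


Mask: 255.255.255.0
140.212.163.125 AND mask = 140.212.163.0
140.212.163.32 AND mask = 140.212.163.0
Yes, same subnet (140.212.163.0)


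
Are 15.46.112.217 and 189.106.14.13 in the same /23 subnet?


Mask: 255.255.254.0
15.46.112.217 AND mask = 15.46.112.0
189.106.14.13 AND mask = 189.106.14.0
No, different subnets (15.46.112.0 vs 189.106.14.0)


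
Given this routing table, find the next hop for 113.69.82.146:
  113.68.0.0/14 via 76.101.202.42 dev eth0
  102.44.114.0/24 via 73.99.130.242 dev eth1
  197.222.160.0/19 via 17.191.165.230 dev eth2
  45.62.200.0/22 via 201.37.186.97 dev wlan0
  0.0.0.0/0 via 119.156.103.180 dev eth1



Longest prefix match for 113.69.82.146:
  /14 113.68.0.0: MATCH
  /24 102.44.114.0: no
  /19 197.222.160.0: no
  /22 45.62.200.0: no
  /0 0.0.0.0: MATCH
Selected: next-hop 76.101.202.42 via eth0 (matched /14)


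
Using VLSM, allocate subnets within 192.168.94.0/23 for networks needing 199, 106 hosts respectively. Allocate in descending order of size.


199 hosts -> /24 (254 usable): 192.168.94.0/24
106 hosts -> /25 (126 usable): 192.168.95.0/25
Allocation: 192.168.94.0/24 (199 hosts, 254 usable); 192.168.95.0/25 (106 hosts, 126 usable)


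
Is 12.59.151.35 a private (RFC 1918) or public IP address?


RFC 1918 private ranges:
  10.0.0.0/8 (10.0.0.0 - 10.255.255.255)
  172.16.0.0/12 (172.16.0.0 - 172.31.255.255)
  192.168.0.0/16 (192.168.0.0 - 192.168.255.255)
Public (not in any RFC 1918 range)


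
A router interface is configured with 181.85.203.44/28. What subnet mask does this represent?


/28 means 28 network bits, 4 host bits
Binary: 11111111111111111111111111110000
Mask: 255.255.255.240


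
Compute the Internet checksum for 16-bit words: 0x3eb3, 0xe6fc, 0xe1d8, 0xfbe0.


Sum all words (with carry folding):
+ 0x3eb3 = 0x3eb3
+ 0xe6fc = 0x25b0
+ 0xe1d8 = 0x0789
+ 0xfbe0 = 0x036a
One's complement: ~0x036a
Checksum = 0xfc95


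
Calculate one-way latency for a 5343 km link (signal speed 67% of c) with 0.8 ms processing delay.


Speed = 0.67 * 3e5 km/s = 201000 km/s
Propagation delay = 5343 / 201000 = 0.0266 s = 26.5821 ms
Processing delay = 0.8 ms
Total one-way latency = 27.3821 ms


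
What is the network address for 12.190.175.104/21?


IP:   00001100.10111110.10101111.01101000
Mask: 11111111.11111111.11111000.00000000
AND operation:
Net:  00001100.10111110.10101000.00000000
Network: 12.190.168.0/21


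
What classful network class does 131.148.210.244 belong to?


First octet: 131
Binary: 10000011
10xxxxxx -> Class B (128-191)
Class B, default mask 255.255.0.0 (/16)


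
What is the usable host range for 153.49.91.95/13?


Network: 153.48.0.0
Broadcast: 153.55.255.255
First usable = network + 1
Last usable = broadcast - 1
Range: 153.48.0.1 to 153.55.255.254


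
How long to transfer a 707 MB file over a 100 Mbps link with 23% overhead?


Effective throughput = 100 * (1 - 23/100) = 77 Mbps
File size in Mb = 707 * 8 = 5656 Mb
Time = 5656 / 77
Time = 73.4545 seconds


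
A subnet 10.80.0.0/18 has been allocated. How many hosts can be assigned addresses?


Host bits = 32 - 18 = 14
Total addresses = 2^14 = 16384
Usable = total - 2 (network and broadcast)
Usable hosts: 16382


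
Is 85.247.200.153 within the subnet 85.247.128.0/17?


Subnet network: 85.247.128.0
Test IP AND mask: 85.247.128.0
Yes, 85.247.200.153 is in 85.247.128.0/17


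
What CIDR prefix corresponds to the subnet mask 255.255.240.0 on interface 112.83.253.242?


Binary: 11111111.11111111.11110000.00000000
Count leading 1s
Prefix: /20


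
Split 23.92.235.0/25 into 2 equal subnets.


New prefix = 25 + 1 = 26
Each subnet has 64 addresses
  23.92.235.0/26
  23.92.235.64/26
Subnets: 23.92.235.0/26, 23.92.235.64/26


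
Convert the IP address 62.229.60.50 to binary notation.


62 = 00111110
229 = 11100101
60 = 00111100
50 = 00110010
Binary: 00111110.11100101.00111100.00110010


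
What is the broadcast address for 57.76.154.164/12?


Network: 57.64.0.0/12
Host bits = 20
Set all host bits to 1:
Broadcast: 57.79.255.255


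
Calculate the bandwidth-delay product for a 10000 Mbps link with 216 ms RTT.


BDP = bandwidth * RTT
= 10000 Mbps * 216 ms
= 10000 * 1e6 * 216 / 1000 bits
= 2160000000 bits
= 270000000 bytes
= 263671.875 KB
BDP = 2160000000 bits (270000000 bytes)


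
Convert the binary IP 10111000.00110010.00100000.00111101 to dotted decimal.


10111000 = 184
00110010 = 50
00100000 = 32
00111101 = 61
IP: 184.50.32.61


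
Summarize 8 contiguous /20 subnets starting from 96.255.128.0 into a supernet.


Original prefix: /20
Number of subnets: 8 = 2^3
New prefix = 20 - 3 = 17
Supernet: 96.255.128.0/17


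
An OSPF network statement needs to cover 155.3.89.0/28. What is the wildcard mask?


Subnet mask: 255.255.255.240
Wildcard = 255.255.255.255 - subnet mask
255 - 255 = 0
255 - 255 = 0
255 - 255 = 0
255 - 240 = 15
Wildcard: 0.0.0.15


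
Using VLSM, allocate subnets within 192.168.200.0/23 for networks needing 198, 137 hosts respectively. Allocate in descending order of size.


198 hosts -> /24 (254 usable): 192.168.200.0/24
137 hosts -> /24 (254 usable): 192.168.201.0/24
Allocation: 192.168.200.0/24 (198 hosts, 254 usable); 192.168.201.0/24 (137 hosts, 254 usable)


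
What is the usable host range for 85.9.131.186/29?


Network: 85.9.131.184
Broadcast: 85.9.131.191
First usable = network + 1
Last usable = broadcast - 1
Range: 85.9.131.185 to 85.9.131.190


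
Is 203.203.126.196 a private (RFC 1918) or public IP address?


RFC 1918 private ranges:
  10.0.0.0/8 (10.0.0.0 - 10.255.255.255)
  172.16.0.0/12 (172.16.0.0 - 172.31.255.255)
  192.168.0.0/16 (192.168.0.0 - 192.168.255.255)
Public (not in any RFC 1918 range)


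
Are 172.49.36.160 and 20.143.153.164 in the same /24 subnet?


Mask: 255.255.255.0
172.49.36.160 AND mask = 172.49.36.0
20.143.153.164 AND mask = 20.143.153.0
No, different subnets (172.49.36.0 vs 20.143.153.0)


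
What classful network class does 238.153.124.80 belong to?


First octet: 238
Binary: 11101110
1110xxxx -> Class D (224-239)
Class D (multicast), default mask N/A


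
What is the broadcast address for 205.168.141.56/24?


Network: 205.168.141.0/24
Host bits = 8
Set all host bits to 1:
Broadcast: 205.168.141.255


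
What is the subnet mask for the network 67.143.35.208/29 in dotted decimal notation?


/29 means 29 network bits, 3 host bits
Binary: 11111111111111111111111111111000
Mask: 255.255.255.248


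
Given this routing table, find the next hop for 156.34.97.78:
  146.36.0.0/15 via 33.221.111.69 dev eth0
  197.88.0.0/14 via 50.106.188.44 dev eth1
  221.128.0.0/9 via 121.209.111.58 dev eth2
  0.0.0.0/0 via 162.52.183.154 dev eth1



Longest prefix match for 156.34.97.78:
  /15 146.36.0.0: no
  /14 197.88.0.0: no
  /9 221.128.0.0: no
  /0 0.0.0.0: MATCH
Selected: next-hop 162.52.183.154 via eth1 (matched /0)


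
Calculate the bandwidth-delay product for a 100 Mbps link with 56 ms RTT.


BDP = bandwidth * RTT
= 100 Mbps * 56 ms
= 100 * 1e6 * 56 / 1000 bits
= 5600000 bits
= 700000 bytes
= 683.5938 KB
BDP = 5600000 bits (700000 bytes)


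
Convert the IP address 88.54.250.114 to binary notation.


88 = 01011000
54 = 00110110
250 = 11111010
114 = 01110010
Binary: 01011000.00110110.11111010.01110010


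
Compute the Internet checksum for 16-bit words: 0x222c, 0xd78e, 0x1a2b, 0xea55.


Sum all words (with carry folding):
+ 0x222c = 0x222c
+ 0xd78e = 0xf9ba
+ 0x1a2b = 0x13e6
+ 0xea55 = 0xfe3b
One's complement: ~0xfe3b
Checksum = 0x01c4


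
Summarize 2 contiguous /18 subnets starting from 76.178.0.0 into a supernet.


Original prefix: /18
Number of subnets: 2 = 2^1
New prefix = 18 - 1 = 17
Supernet: 76.178.0.0/17


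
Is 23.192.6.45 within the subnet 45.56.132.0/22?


Subnet network: 45.56.132.0
Test IP AND mask: 23.192.4.0
No, 23.192.6.45 is not in 45.56.132.0/22


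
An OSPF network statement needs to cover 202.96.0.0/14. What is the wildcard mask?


Subnet mask: 255.252.0.0
Wildcard = 255.255.255.255 - subnet mask
255 - 255 = 0
255 - 252 = 3
255 - 0 = 255
255 - 0 = 255
Wildcard: 0.3.255.255


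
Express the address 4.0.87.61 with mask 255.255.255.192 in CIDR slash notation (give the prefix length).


Binary: 11111111.11111111.11111111.11000000
Count leading 1s
Prefix: /26


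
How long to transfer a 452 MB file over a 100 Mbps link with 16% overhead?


Effective throughput = 100 * (1 - 16/100) = 84 Mbps
File size in Mb = 452 * 8 = 3616 Mb
Time = 3616 / 84
Time = 43.0476 seconds


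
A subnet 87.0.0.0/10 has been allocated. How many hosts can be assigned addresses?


Host bits = 32 - 10 = 22
Total addresses = 2^22 = 4194304
Usable = total - 2 (network and broadcast)
Usable hosts: 4194302


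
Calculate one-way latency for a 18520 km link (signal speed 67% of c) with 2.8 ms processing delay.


Speed = 0.67 * 3e5 km/s = 201000 km/s
Propagation delay = 18520 / 201000 = 0.0921 s = 92.1393 ms
Processing delay = 2.8 ms
Total one-way latency = 94.9393 ms


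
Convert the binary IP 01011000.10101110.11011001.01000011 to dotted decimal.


01011000 = 88
10101110 = 174
11011001 = 217
01000011 = 67
IP: 88.174.217.67


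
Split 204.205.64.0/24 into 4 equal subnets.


New prefix = 24 + 2 = 26
Each subnet has 64 addresses
  204.205.64.0/26
  204.205.64.64/26
  204.205.64.128/26
  204.205.64.192/26
Subnets: 204.205.64.0/26, 204.205.64.64/26, 204.205.64.128/26, 204.205.64.192/26


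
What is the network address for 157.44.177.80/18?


IP:   10011101.00101100.10110001.01010000
Mask: 11111111.11111111.11000000.00000000
AND operation:
Net:  10011101.00101100.10000000.00000000
Network: 157.44.128.0/18


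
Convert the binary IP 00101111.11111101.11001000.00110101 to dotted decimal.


00101111 = 47
11111101 = 253
11001000 = 200
00110101 = 53
IP: 47.253.200.53


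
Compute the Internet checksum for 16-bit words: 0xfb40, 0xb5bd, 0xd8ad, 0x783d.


Sum all words (with carry folding):
+ 0xfb40 = 0xfb40
+ 0xb5bd = 0xb0fe
+ 0xd8ad = 0x89ac
+ 0x783d = 0x01ea
One's complement: ~0x01ea
Checksum = 0xfe15


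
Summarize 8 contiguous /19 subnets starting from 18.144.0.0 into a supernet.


Original prefix: /19
Number of subnets: 8 = 2^3
New prefix = 19 - 3 = 16
Supernet: 18.144.0.0/16


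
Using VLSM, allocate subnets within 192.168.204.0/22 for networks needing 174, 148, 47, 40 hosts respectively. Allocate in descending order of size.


174 hosts -> /24 (254 usable): 192.168.204.0/24
148 hosts -> /24 (254 usable): 192.168.205.0/24
47 hosts -> /26 (62 usable): 192.168.206.0/26
40 hosts -> /26 (62 usable): 192.168.206.64/26
Allocation: 192.168.204.0/24 (174 hosts, 254 usable); 192.168.205.0/24 (148 hosts, 254 usable); 192.168.206.0/26 (47 hosts, 62 usable); 192.168.206.64/26 (40 hosts, 62 usable)


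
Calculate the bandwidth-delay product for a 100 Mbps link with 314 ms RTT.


BDP = bandwidth * RTT
= 100 Mbps * 314 ms
= 100 * 1e6 * 314 / 1000 bits
= 31400000 bits
= 3925000 bytes
= 3833.0078 KB
BDP = 31400000 bits (3925000 bytes)


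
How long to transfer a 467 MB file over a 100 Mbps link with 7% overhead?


Effective throughput = 100 * (1 - 7/100) = 93 Mbps
File size in Mb = 467 * 8 = 3736 Mb
Time = 3736 / 93
Time = 40.172 seconds


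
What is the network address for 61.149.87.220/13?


IP:   00111101.10010101.01010111.11011100
Mask: 11111111.11111000.00000000.00000000
AND operation:
Net:  00111101.10010000.00000000.00000000
Network: 61.144.0.0/13


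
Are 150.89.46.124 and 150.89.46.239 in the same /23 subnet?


Mask: 255.255.254.0
150.89.46.124 AND mask = 150.89.46.0
150.89.46.239 AND mask = 150.89.46.0
Yes, same subnet (150.89.46.0)


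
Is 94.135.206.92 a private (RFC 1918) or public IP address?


RFC 1918 private ranges:
  10.0.0.0/8 (10.0.0.0 - 10.255.255.255)
  172.16.0.0/12 (172.16.0.0 - 172.31.255.255)
  192.168.0.0/16 (192.168.0.0 - 192.168.255.255)
Public (not in any RFC 1918 range)


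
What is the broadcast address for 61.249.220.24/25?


Network: 61.249.220.0/25
Host bits = 7
Set all host bits to 1:
Broadcast: 61.249.220.127


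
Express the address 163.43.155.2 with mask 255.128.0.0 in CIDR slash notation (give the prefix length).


Binary: 11111111.10000000.00000000.00000000
Count leading 1s
Prefix: /9


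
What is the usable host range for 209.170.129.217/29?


Network: 209.170.129.216
Broadcast: 209.170.129.223
First usable = network + 1
Last usable = broadcast - 1
Range: 209.170.129.217 to 209.170.129.222


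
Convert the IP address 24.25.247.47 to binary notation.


24 = 00011000
25 = 00011001
247 = 11110111
47 = 00101111
Binary: 00011000.00011001.11110111.00101111


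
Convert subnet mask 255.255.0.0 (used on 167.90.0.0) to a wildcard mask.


Subnet mask: 255.255.0.0
Wildcard = 255.255.255.255 - subnet mask
255 - 255 = 0
255 - 255 = 0
255 - 0 = 255
255 - 0 = 255
Wildcard: 0.0.255.255


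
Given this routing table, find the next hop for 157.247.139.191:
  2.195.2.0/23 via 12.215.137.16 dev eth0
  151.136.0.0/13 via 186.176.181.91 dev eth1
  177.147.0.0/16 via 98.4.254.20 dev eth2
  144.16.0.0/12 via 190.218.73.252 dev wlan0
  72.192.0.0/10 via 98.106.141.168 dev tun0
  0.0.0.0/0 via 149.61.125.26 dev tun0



Longest prefix match for 157.247.139.191:
  /23 2.195.2.0: no
  /13 151.136.0.0: no
  /16 177.147.0.0: no
  /12 144.16.0.0: no
  /10 72.192.0.0: no
  /0 0.0.0.0: MATCH
Selected: next-hop 149.61.125.26 via tun0 (matched /0)


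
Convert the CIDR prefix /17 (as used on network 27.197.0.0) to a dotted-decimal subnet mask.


/17 means 17 network bits, 15 host bits
Binary: 11111111111111111000000000000000
Mask: 255.255.128.0


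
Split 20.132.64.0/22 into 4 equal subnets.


New prefix = 22 + 2 = 24
Each subnet has 256 addresses
  20.132.64.0/24
  20.132.65.0/24
  20.132.66.0/24
  20.132.67.0/24
Subnets: 20.132.64.0/24, 20.132.65.0/24, 20.132.66.0/24, 20.132.67.0/24


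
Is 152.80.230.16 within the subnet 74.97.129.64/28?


Subnet network: 74.97.129.64
Test IP AND mask: 152.80.230.16
No, 152.80.230.16 is not in 74.97.129.64/28


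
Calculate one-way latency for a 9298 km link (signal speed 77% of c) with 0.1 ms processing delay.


Speed = 0.77 * 3e5 km/s = 231000 km/s
Propagation delay = 9298 / 231000 = 0.0403 s = 40.2511 ms
Processing delay = 0.1 ms
Total one-way latency = 40.3511 ms


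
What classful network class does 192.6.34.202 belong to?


First octet: 192
Binary: 11000000
110xxxxx -> Class C (192-223)
Class C, default mask 255.255.255.0 (/24)


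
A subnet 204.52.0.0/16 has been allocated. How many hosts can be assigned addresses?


Host bits = 32 - 16 = 16
Total addresses = 2^16 = 65536
Usable = total - 2 (network and broadcast)
Usable hosts: 65534


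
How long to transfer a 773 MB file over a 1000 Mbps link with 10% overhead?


Effective throughput = 1000 * (1 - 10/100) = 900 Mbps
File size in Mb = 773 * 8 = 6184 Mb
Time = 6184 / 900
Time = 6.8711 seconds


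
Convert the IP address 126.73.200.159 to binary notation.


126 = 01111110
73 = 01001001
200 = 11001000
159 = 10011111
Binary: 01111110.01001001.11001000.10011111


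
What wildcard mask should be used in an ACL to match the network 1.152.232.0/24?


Subnet mask: 255.255.255.0
Wildcard = 255.255.255.255 - subnet mask
255 - 255 = 0
255 - 255 = 0
255 - 255 = 0
255 - 0 = 255
Wildcard: 0.0.0.255


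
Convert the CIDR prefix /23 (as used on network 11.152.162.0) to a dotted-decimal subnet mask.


/23 means 23 network bits, 9 host bits
Binary: 11111111111111111111111000000000
Mask: 255.255.254.0


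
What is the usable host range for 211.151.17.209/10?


Network: 211.128.0.0
Broadcast: 211.191.255.255
First usable = network + 1
Last usable = broadcast - 1
Range: 211.128.0.1 to 211.191.255.254


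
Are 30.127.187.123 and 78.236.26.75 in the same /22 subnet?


Mask: 255.255.252.0
30.127.187.123 AND mask = 30.127.184.0
78.236.26.75 AND mask = 78.236.24.0
No, different subnets (30.127.184.0 vs 78.236.24.0)


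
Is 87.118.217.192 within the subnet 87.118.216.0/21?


Subnet network: 87.118.216.0
Test IP AND mask: 87.118.216.0
Yes, 87.118.217.192 is in 87.118.216.0/21


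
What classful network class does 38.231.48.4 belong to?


First octet: 38
Binary: 00100110
0xxxxxxx -> Class A (1-126)
Class A, default mask 255.0.0.0 (/8)


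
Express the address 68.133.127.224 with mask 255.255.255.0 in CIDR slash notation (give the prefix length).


Binary: 11111111.11111111.11111111.00000000
Count leading 1s
Prefix: /24


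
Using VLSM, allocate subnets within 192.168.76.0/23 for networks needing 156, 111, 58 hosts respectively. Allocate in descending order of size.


156 hosts -> /24 (254 usable): 192.168.76.0/24
111 hosts -> /25 (126 usable): 192.168.77.0/25
58 hosts -> /26 (62 usable): 192.168.77.128/26
Allocation: 192.168.76.0/24 (156 hosts, 254 usable); 192.168.77.0/25 (111 hosts, 126 usable); 192.168.77.128/26 (58 hosts, 62 usable)


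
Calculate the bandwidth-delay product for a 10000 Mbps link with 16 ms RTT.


BDP = bandwidth * RTT
= 10000 Mbps * 16 ms
= 10000 * 1e6 * 16 / 1000 bits
= 160000000 bits
= 20000000 bytes
= 19531.25 KB
BDP = 160000000 bits (20000000 bytes)


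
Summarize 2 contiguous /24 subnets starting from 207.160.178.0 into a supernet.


Original prefix: /24
Number of subnets: 2 = 2^1
New prefix = 24 - 1 = 23
Supernet: 207.160.178.0/23


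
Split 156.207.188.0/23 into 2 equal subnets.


New prefix = 23 + 1 = 24
Each subnet has 256 addresses
  156.207.188.0/24
  156.207.189.0/24
Subnets: 156.207.188.0/24, 156.207.189.0/24


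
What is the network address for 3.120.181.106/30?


IP:   00000011.01111000.10110101.01101010
Mask: 11111111.11111111.11111111.11111100
AND operation:
Net:  00000011.01111000.10110101.01101000
Network: 3.120.181.104/30


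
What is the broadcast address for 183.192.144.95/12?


Network: 183.192.0.0/12
Host bits = 20
Set all host bits to 1:
Broadcast: 183.207.255.255


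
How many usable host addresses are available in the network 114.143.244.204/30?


Host bits = 32 - 30 = 2
Total addresses = 2^2 = 4
Usable = total - 2 (network and broadcast)
Usable hosts: 2


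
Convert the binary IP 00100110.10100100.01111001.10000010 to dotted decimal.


00100110 = 38
10100100 = 164
01111001 = 121
10000010 = 130
IP: 38.164.121.130


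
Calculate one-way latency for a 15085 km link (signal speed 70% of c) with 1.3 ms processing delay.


Speed = 0.7 * 3e5 km/s = 210000 km/s
Propagation delay = 15085 / 210000 = 0.0718 s = 71.8333 ms
Processing delay = 1.3 ms
Total one-way latency = 73.1333 ms


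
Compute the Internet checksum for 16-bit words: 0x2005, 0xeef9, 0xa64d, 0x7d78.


Sum all words (with carry folding):
+ 0x2005 = 0x2005
+ 0xeef9 = 0x0eff
+ 0xa64d = 0xb54c
+ 0x7d78 = 0x32c5
One's complement: ~0x32c5
Checksum = 0xcd3a


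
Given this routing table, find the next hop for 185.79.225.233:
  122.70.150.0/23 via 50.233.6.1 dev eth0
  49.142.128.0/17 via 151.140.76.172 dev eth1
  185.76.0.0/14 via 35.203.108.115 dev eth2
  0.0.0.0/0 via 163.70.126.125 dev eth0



Longest prefix match for 185.79.225.233:
  /23 122.70.150.0: no
  /17 49.142.128.0: no
  /14 185.76.0.0: MATCH
  /0 0.0.0.0: MATCH
Selected: next-hop 35.203.108.115 via eth2 (matched /14)


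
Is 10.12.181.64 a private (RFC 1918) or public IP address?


RFC 1918 private ranges:
  10.0.0.0/8 (10.0.0.0 - 10.255.255.255)
  172.16.0.0/12 (172.16.0.0 - 172.31.255.255)
  192.168.0.0/16 (192.168.0.0 - 192.168.255.255)
Private (in 10.0.0.0/8)


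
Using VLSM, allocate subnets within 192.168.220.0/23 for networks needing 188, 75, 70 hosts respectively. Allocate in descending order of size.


188 hosts -> /24 (254 usable): 192.168.220.0/24
75 hosts -> /25 (126 usable): 192.168.221.0/25
70 hosts -> /25 (126 usable): 192.168.221.128/25
Allocation: 192.168.220.0/24 (188 hosts, 254 usable); 192.168.221.0/25 (75 hosts, 126 usable); 192.168.221.128/25 (70 hosts, 126 usable)


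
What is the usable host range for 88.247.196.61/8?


Network: 88.0.0.0
Broadcast: 88.255.255.255
First usable = network + 1
Last usable = broadcast - 1
Range: 88.0.0.1 to 88.255.255.254


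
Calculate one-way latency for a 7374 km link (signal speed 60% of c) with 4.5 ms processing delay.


Speed = 0.6 * 3e5 km/s = 180000 km/s
Propagation delay = 7374 / 180000 = 0.041 s = 40.9667 ms
Processing delay = 4.5 ms
Total one-way latency = 45.4667 ms


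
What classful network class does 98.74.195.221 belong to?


First octet: 98
Binary: 01100010
0xxxxxxx -> Class A (1-126)
Class A, default mask 255.0.0.0 (/8)


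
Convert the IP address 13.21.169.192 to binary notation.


13 = 00001101
21 = 00010101
169 = 10101001
192 = 11000000
Binary: 00001101.00010101.10101001.11000000


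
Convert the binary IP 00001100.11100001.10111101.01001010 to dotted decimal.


00001100 = 12
11100001 = 225
10111101 = 189
01001010 = 74
IP: 12.225.189.74


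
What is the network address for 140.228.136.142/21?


IP:   10001100.11100100.10001000.10001110
Mask: 11111111.11111111.11111000.00000000
AND operation:
Net:  10001100.11100100.10001000.00000000
Network: 140.228.136.0/21


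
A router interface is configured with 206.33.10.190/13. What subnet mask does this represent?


/13 means 13 network bits, 19 host bits
Binary: 11111111111110000000000000000000
Mask: 255.248.0.0


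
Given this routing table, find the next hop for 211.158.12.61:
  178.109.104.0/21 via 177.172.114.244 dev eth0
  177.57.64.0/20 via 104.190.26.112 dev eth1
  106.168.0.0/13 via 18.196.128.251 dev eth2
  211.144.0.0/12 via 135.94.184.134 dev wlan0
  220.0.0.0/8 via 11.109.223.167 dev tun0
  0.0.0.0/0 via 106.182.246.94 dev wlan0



Longest prefix match for 211.158.12.61:
  /21 178.109.104.0: no
  /20 177.57.64.0: no
  /13 106.168.0.0: no
  /12 211.144.0.0: MATCH
  /8 220.0.0.0: no
  /0 0.0.0.0: MATCH
Selected: next-hop 135.94.184.134 via wlan0 (matched /12)


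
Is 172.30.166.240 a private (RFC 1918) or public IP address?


RFC 1918 private ranges:
  10.0.0.0/8 (10.0.0.0 - 10.255.255.255)
  172.16.0.0/12 (172.16.0.0 - 172.31.255.255)
  192.168.0.0/16 (192.168.0.0 - 192.168.255.255)
Private (in 172.16.0.0/12)


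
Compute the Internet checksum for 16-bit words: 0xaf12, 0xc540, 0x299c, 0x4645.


Sum all words (with carry folding):
+ 0xaf12 = 0xaf12
+ 0xc540 = 0x7453
+ 0x299c = 0x9def
+ 0x4645 = 0xe434
One's complement: ~0xe434
Checksum = 0x1bcb


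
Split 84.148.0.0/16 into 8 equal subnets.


New prefix = 16 + 3 = 19
Each subnet has 8192 addresses
  84.148.0.0/19
  84.148.32.0/19
  84.148.64.0/19
  84.148.96.0/19
  84.148.128.0/19
  84.148.160.0/19
  84.148.192.0/19
  84.148.224.0/19
Subnets: 84.148.0.0/19, 84.148.32.0/19, 84.148.64.0/19, 84.148.96.0/19, 84.148.128.0/19, 84.148.160.0/19, 84.148.192.0/19, 84.148.224.0/19


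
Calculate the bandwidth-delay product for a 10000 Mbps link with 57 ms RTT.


BDP = bandwidth * RTT
= 10000 Mbps * 57 ms
= 10000 * 1e6 * 57 / 1000 bits
= 570000000 bits
= 71250000 bytes
= 69580.0781 KB
BDP = 570000000 bits (71250000 bytes)


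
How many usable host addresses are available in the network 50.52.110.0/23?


Host bits = 32 - 23 = 9
Total addresses = 2^9 = 512
Usable = total - 2 (network and broadcast)
Usable hosts: 510


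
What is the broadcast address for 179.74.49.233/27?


Network: 179.74.49.224/27
Host bits = 5
Set all host bits to 1:
Broadcast: 179.74.49.255


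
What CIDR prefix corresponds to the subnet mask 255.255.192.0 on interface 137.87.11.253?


Binary: 11111111.11111111.11000000.00000000
Count leading 1s
Prefix: /18


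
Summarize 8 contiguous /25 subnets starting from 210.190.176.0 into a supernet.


Original prefix: /25
Number of subnets: 8 = 2^3
New prefix = 25 - 3 = 22
Supernet: 210.190.176.0/22


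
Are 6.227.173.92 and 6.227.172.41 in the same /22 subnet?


Mask: 255.255.252.0
6.227.173.92 AND mask = 6.227.172.0
6.227.172.41 AND mask = 6.227.172.0
Yes, same subnet (6.227.172.0)


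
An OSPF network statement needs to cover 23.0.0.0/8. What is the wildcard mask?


Subnet mask: 255.0.0.0
Wildcard = 255.255.255.255 - subnet mask
255 - 255 = 0
255 - 0 = 255
255 - 0 = 255
255 - 0 = 255
Wildcard: 0.255.255.255


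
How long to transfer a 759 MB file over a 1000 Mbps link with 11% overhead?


Effective throughput = 1000 * (1 - 11/100) = 890 Mbps
File size in Mb = 759 * 8 = 6072 Mb
Time = 6072 / 890
Time = 6.8225 seconds


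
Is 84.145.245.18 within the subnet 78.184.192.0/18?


Subnet network: 78.184.192.0
Test IP AND mask: 84.145.192.0
No, 84.145.245.18 is not in 78.184.192.0/18


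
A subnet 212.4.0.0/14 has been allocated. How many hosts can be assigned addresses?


Host bits = 32 - 14 = 18
Total addresses = 2^18 = 262144
Usable = total - 2 (network and broadcast)
Usable hosts: 262142


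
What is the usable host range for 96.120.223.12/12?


Network: 96.112.0.0
Broadcast: 96.127.255.255
First usable = network + 1
Last usable = broadcast - 1
Range: 96.112.0.1 to 96.127.255.254


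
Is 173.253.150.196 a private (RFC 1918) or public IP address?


RFC 1918 private ranges:
  10.0.0.0/8 (10.0.0.0 - 10.255.255.255)
  172.16.0.0/12 (172.16.0.0 - 172.31.255.255)
  192.168.0.0/16 (192.168.0.0 - 192.168.255.255)
Public (not in any RFC 1918 range)


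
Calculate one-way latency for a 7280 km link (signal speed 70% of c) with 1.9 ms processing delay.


Speed = 0.7 * 3e5 km/s = 210000 km/s
Propagation delay = 7280 / 210000 = 0.0347 s = 34.6667 ms
Processing delay = 1.9 ms
Total one-way latency = 36.5667 ms


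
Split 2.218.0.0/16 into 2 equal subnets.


New prefix = 16 + 1 = 17
Each subnet has 32768 addresses
  2.218.0.0/17
  2.218.128.0/17
Subnets: 2.218.0.0/17, 2.218.128.0/17


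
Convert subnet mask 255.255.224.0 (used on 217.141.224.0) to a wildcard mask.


Subnet mask: 255.255.224.0
Wildcard = 255.255.255.255 - subnet mask
255 - 255 = 0
255 - 255 = 0
255 - 224 = 31
255 - 0 = 255
Wildcard: 0.0.31.255
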